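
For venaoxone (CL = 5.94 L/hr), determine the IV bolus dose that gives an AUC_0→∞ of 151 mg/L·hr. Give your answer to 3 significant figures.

Dose_iv = CL × AUC_0→∞
     = 5.94 × 151 = 896.94 mg

Dose = 897 mg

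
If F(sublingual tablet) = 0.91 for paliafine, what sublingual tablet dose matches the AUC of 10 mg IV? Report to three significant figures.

D_sublingual = 11.0 mg

For equal systemic exposure: F × D_ev = D_iv
D_ev = D_iv / F = 10 / 0.91 = 10.989 mg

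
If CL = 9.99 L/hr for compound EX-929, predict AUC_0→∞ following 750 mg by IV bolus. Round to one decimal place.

AUC = 75.1 mg/L·hr

AUC_0→∞ = Dose_iv / CL
        = 750 / 9.99 = 75.0751 mg/L·hr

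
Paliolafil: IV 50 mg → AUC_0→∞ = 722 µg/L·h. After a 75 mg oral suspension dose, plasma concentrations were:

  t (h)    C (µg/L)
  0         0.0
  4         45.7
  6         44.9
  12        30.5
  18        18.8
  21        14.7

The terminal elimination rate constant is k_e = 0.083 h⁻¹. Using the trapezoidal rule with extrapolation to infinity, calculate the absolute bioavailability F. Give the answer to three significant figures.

F = 0.723

Trapezoidal AUC_0→21 (oral suspension):
  [0→4]: (0.0+45.7)/2 × 4 = 91.4
  [4→6]: (45.7+44.9)/2 × 2 = 90.6
  [6→12]: (44.9+30.5)/2 × 6 = 226.2
  [12→18]: (30.5+18.8)/2 × 6 = 147.9
  [18→21]: (18.8+14.7)/2 × 3 = 50.25
  Sum = 606.35 µg/L·h
Tail: C_last/k_e = 14.7/0.083 = 177.108
AUC_0→∞ (oral suspension) = 606.35 + 177.108 = 783.458 µg/L·h
F = (AUC_ev/D_ev)/(AUC_iv/D_iv) = (783.458/75)/(722/50) = 10.4461/14.44 = 0.7234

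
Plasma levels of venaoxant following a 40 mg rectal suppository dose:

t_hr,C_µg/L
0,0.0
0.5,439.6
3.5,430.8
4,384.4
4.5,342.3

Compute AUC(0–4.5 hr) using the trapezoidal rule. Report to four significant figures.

Trapezoidal AUC_0→4.5:
  [0→0.5]: (0.0+439.6)/2 × 0.5 = 109.9
  [0.5→3.5]: (439.6+430.8)/2 × 3 = 1305.6
  [3.5→4]: (430.8+384.4)/2 × 0.5 = 203.8
  [4→4.5]: (384.4+342.3)/2 × 0.5 = 181.675
  Sum = 1800.975 µg/L·hr

AUC = 1801 µg/L·hr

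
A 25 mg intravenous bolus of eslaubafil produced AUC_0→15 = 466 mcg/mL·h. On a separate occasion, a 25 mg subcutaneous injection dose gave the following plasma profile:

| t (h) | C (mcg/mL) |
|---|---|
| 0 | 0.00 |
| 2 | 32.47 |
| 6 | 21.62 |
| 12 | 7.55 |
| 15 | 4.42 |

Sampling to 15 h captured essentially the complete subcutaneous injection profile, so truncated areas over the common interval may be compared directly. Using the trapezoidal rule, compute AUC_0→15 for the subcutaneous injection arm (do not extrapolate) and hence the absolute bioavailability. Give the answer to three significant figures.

F = 0.528

Trapezoidal AUC_0→15 (subcutaneous injection):
  [0→2]: (0.00+32.47)/2 × 2 = 32.47
  [2→6]: (32.47+21.62)/2 × 4 = 108.18
  [6→12]: (21.62+7.55)/2 × 6 = 87.51
  [12→15]: (7.55+4.42)/2 × 3 = 17.955
  Sum = 246.115 mcg/mL·h
F = (AUC_ev/D_ev)/(AUC_iv/D_iv) = (246.115/25)/(466/25) = 9.8446/18.64 = 0.5281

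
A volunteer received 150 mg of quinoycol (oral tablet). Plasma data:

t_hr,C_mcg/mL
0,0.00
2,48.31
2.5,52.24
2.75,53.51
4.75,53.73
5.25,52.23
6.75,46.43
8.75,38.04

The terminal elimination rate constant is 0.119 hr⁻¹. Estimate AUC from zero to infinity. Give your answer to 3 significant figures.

AUC = 699 mcg/mL·hr

Trapezoidal AUC_0→8.75:
  [0→2]: (0.00+48.31)/2 × 2 = 48.31
  [2→2.5]: (48.31+52.24)/2 × 0.5 = 25.1375
  [2.5→2.75]: (52.24+53.51)/2 × 0.25 = 13.21875
  [2.75→4.75]: (53.51+53.73)/2 × 2 = 107.24
  [4.75→5.25]: (53.73+52.23)/2 × 0.5 = 26.49
  [5.25→6.75]: (52.23+46.43)/2 × 1.5 = 73.995
  [6.75→8.75]: (46.43+38.04)/2 × 2 = 84.47
  Sum = 378.86125 mcg/mL·hr
Extrapolated tail: C_last / k_e = 38.04 / 0.119 = 319.664
AUC_0→∞ = 378.86125 + 319.664 = 698.52525 mcg/mL·hr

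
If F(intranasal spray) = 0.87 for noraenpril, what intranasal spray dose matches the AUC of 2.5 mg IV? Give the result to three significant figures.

For equal systemic exposure: F × D_ev = D_iv
D_ev = D_iv / F = 2.5 / 0.87 = 2.87356 mg

D_intranasal = 2.87 mg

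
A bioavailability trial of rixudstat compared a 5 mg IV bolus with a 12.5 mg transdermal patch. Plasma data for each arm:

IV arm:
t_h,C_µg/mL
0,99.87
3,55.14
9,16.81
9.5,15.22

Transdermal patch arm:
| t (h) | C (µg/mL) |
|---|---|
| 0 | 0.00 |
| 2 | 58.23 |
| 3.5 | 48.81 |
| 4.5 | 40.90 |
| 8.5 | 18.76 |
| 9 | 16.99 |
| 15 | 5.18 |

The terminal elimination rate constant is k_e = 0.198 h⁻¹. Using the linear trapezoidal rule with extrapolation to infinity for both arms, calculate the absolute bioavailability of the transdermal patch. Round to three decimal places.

F = 0.303

Trapezoidal AUC_0→9.5 (IV):
  [0→3]: (99.87+55.14)/2 × 3 = 232.515
  [3→9]: (55.14+16.81)/2 × 6 = 215.85
  [9→9.5]: (16.81+15.22)/2 × 0.5 = 8.0075
  Sum = 456.3725 µg/mL·h
IV tail: 15.22/0.198 = 76.869; AUC_iv,0→∞ = 456.3725 + 76.869 = 533.2415 µg/mL·h
Trapezoidal AUC_0→15 (transdermal patch):
  [0→2]: (0.00+58.23)/2 × 2 = 58.23
  [2→3.5]: (58.23+48.81)/2 × 1.5 = 80.28
  [3.5→4.5]: (48.81+40.90)/2 × 1 = 44.855
  [4.5→8.5]: (40.90+18.76)/2 × 4 = 119.32
  [8.5→9]: (18.76+16.99)/2 × 0.5 = 8.9375
  [9→15]: (16.99+5.18)/2 × 6 = 66.51
  Sum = 378.1325 µg/mL·h
transdermal patch tail: 5.18/0.198 = 26.162; AUC_ev,0→∞ = 378.1325 + 26.162 = 404.2945 µg/mL·h
F = (AUC_ev/D_ev)/(AUC_iv/D_iv) = (404.2945/12.5)/(533.2415/5) = 32.34356/106.6483 = 0.3033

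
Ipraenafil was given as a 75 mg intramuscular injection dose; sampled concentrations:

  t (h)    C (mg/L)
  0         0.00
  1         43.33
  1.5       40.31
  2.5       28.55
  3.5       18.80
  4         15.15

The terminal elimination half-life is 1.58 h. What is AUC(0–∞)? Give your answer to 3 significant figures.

AUC = 144 mg/L·h

Trapezoidal AUC_0→4:
  [0→1]: (0.00+43.33)/2 × 1 = 21.665
  [1→1.5]: (43.33+40.31)/2 × 0.5 = 20.91
  [1.5→2.5]: (40.31+28.55)/2 × 1 = 34.43
  [2.5→3.5]: (28.55+18.80)/2 × 1 = 23.675
  [3.5→4]: (18.80+15.15)/2 × 0.5 = 8.4875
  Sum = 109.1675 mg/L·h
k_e = ln2 / t½ = 0.693147 / 1.58 = 0.4387 h^-1
Extrapolated tail: C_last / k_e = 15.15 / 0.4387 = 34.534
AUC_0→∞ = 109.1675 + 34.534 = 143.7015 mg/L·h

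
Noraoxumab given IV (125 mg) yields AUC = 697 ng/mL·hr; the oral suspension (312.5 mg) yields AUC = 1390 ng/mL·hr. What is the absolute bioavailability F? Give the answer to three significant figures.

F = 0.798

F = (AUC_ev / D_ev) / (AUC_iv / D_iv)
  = (1390/312.5) / (697/125)
  = 4.448 / 5.576 = 0.7977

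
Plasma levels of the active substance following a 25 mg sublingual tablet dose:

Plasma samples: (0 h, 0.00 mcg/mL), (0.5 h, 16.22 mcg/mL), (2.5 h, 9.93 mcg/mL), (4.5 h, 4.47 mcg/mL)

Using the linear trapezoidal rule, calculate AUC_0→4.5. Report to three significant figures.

Trapezoidal AUC_0→4.5:
  [0→0.5]: (0.00+16.22)/2 × 0.5 = 4.055
  [0.5→2.5]: (16.22+9.93)/2 × 2 = 26.15
  [2.5→4.5]: (9.93+4.47)/2 × 2 = 14.4
  Sum = 44.605 mcg/mL·h

AUC = 44.6 mcg/mL·h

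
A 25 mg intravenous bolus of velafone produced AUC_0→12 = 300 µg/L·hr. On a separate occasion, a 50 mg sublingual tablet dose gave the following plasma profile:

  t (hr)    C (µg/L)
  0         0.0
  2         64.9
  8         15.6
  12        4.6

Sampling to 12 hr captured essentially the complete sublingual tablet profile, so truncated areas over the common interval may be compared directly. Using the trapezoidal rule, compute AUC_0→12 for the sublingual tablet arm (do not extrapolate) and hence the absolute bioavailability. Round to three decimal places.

F = 0.578

Trapezoidal AUC_0→12 (sublingual tablet):
  [0→2]: (0.0+64.9)/2 × 2 = 64.9
  [2→8]: (64.9+15.6)/2 × 6 = 241.5
  [8→12]: (15.6+4.6)/2 × 4 = 40.4
  Sum = 346.8 µg/L·hr
F = (AUC_ev/D_ev)/(AUC_iv/D_iv) = (346.8/50)/(300/25) = 6.936/12 = 0.5780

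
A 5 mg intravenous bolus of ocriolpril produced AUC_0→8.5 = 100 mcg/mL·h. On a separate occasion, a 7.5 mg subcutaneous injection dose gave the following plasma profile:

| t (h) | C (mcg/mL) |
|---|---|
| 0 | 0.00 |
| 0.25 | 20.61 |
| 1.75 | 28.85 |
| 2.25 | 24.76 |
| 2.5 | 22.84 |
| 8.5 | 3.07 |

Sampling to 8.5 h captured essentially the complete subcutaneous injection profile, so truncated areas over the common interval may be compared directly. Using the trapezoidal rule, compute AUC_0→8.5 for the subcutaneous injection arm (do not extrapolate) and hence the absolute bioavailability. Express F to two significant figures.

F = 0.91

Trapezoidal AUC_0→8.5 (subcutaneous injection):
  [0→0.25]: (0.00+20.61)/2 × 0.25 = 2.57625
  [0.25→1.75]: (20.61+28.85)/2 × 1.5 = 37.095
  [1.75→2.25]: (28.85+24.76)/2 × 0.5 = 13.4025
  [2.25→2.5]: (24.76+22.84)/2 × 0.25 = 5.95
  [2.5→8.5]: (22.84+3.07)/2 × 6 = 77.73
  Sum = 136.75375 mcg/mL·h
F = (AUC_ev/D_ev)/(AUC_iv/D_iv) = (136.75375/7.5)/(100/5) = 18.2338/20 = 0.9117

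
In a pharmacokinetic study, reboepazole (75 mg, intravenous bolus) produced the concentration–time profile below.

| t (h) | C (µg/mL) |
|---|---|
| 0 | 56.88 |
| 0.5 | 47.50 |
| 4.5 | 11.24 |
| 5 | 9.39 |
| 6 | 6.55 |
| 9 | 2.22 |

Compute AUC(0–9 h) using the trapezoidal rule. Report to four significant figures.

Trapezoidal AUC_0→9:
  [0→0.5]: (56.88+47.50)/2 × 0.5 = 26.095
  [0.5→4.5]: (47.50+11.24)/2 × 4 = 117.48
  [4.5→5]: (11.24+9.39)/2 × 0.5 = 5.1575
  [5→6]: (9.39+6.55)/2 × 1 = 7.97
  [6→9]: (6.55+2.22)/2 × 3 = 13.155
  Sum = 169.8575 µg/mL·h

AUC = 169.9 µg/mL·h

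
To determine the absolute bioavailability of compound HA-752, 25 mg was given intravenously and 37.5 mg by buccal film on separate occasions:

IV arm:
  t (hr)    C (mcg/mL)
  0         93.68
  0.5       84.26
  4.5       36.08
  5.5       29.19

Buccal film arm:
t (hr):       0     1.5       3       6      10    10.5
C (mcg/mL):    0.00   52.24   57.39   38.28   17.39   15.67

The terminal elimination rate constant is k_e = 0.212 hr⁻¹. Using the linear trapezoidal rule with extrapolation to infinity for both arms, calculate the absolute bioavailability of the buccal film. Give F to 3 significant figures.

Trapezoidal AUC_0→5.5 (IV):
  [0→0.5]: (93.68+84.26)/2 × 0.5 = 44.485
  [0.5→4.5]: (84.26+36.08)/2 × 4 = 240.68
  [4.5→5.5]: (36.08+29.19)/2 × 1 = 32.635
  Sum = 317.8 mcg/mL·hr
IV tail: 29.19/0.212 = 137.689; AUC_iv,0→∞ = 317.8 + 137.689 = 455.489 mcg/mL·hr
Trapezoidal AUC_0→10.5 (buccal film):
  [0→1.5]: (0.00+52.24)/2 × 1.5 = 39.18
  [1.5→3]: (52.24+57.39)/2 × 1.5 = 82.2225
  [3→6]: (57.39+38.28)/2 × 3 = 143.505
  [6→10]: (38.28+17.39)/2 × 4 = 111.34
  [10→10.5]: (17.39+15.67)/2 × 0.5 = 8.265
  Sum = 384.5125 mcg/mL·hr
buccal film tail: 15.67/0.212 = 73.915; AUC_ev,0→∞ = 384.5125 + 73.915 = 458.4275 mcg/mL·hr
F = (AUC_ev/D_ev)/(AUC_iv/D_iv) = (458.4275/37.5)/(455.489/25) = 12.2247/18.21956 = 0.6710

F = 0.671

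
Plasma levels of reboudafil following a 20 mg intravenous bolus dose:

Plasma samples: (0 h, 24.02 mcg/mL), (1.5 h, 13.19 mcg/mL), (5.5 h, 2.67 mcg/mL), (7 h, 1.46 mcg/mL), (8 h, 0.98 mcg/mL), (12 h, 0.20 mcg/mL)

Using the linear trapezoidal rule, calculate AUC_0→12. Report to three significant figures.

AUC = 66.3 mcg/mL·h

Trapezoidal AUC_0→12:
  [0→1.5]: (24.02+13.19)/2 × 1.5 = 27.9075
  [1.5→5.5]: (13.19+2.67)/2 × 4 = 31.72
  [5.5→7]: (2.67+1.46)/2 × 1.5 = 3.0975
  [7→8]: (1.46+0.98)/2 × 1 = 1.22
  [8→12]: (0.98+0.20)/2 × 4 = 2.36
  Sum = 66.305 mcg/mL·h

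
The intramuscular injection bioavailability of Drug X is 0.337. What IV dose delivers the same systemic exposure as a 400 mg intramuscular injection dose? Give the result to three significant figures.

D_iv = 135 mg

Systemic exposure from an extravascular dose = F × D_ev, so the equivalent IV dose is F × D_ev.
D_iv = F × D_ev = 0.337 × 400 = 134.8 mg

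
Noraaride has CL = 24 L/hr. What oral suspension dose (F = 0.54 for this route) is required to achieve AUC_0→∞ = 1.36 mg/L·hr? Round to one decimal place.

Dose = CL × AUC_0→∞ / F
     = 24 × 1.36 / 0.54 = 60.4444 mg

Dose = 60.4 mg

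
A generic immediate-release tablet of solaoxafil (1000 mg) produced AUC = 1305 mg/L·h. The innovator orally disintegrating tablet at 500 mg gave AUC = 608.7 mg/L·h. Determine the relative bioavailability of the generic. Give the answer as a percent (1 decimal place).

F_rel = (AUC_test/D_test) / (AUC_ref/D_ref)
      = (1305/1000) / (608.7/500)
      = 1.305 / 1.2174 = 1.0720 = 107.20%

F_rel = 107.2%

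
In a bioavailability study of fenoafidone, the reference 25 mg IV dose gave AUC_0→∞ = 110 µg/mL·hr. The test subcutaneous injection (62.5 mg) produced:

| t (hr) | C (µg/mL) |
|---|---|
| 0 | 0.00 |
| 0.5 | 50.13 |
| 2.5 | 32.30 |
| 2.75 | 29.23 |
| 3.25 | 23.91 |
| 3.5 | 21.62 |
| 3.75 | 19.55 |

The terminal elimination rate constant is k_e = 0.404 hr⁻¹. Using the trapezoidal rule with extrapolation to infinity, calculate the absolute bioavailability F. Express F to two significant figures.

Trapezoidal AUC_0→3.75 (subcutaneous injection):
  [0→0.5]: (0.00+50.13)/2 × 0.5 = 12.5325
  [0.5→2.5]: (50.13+32.30)/2 × 2 = 82.43
  [2.5→2.75]: (32.30+29.23)/2 × 0.25 = 7.69125
  [2.75→3.25]: (29.23+23.91)/2 × 0.5 = 13.285
  [3.25→3.5]: (23.91+21.62)/2 × 0.25 = 5.69125
  [3.5→3.75]: (21.62+19.55)/2 × 0.25 = 5.14625
  Sum = 126.77625 µg/mL·hr
Tail: C_last/k_e = 19.55/0.404 = 48.391
AUC_0→∞ (subcutaneous injection) = 126.77625 + 48.391 = 175.16725 µg/mL·hr
F = (AUC_ev/D_ev)/(AUC_iv/D_iv) = (175.16725/62.5)/(110/25) = 2.802676/4.4 = 0.6370

F = 0.64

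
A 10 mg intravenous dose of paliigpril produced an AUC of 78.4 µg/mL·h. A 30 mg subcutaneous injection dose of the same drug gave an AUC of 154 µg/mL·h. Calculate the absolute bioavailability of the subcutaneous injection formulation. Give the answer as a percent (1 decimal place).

F = (AUC_ev / D_ev) / (AUC_iv / D_iv)
  = (154/30) / (78.4/10)
  = 5.13333 / 7.84 = 0.6548
  = 65.48%

F = 65.5%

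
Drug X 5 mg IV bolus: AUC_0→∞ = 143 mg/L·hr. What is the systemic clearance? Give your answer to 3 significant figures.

CL = 0.0350 L/hr

CL = Dose_iv / AUC_0→∞
   = 5 / 143 = 0.034965 L/hr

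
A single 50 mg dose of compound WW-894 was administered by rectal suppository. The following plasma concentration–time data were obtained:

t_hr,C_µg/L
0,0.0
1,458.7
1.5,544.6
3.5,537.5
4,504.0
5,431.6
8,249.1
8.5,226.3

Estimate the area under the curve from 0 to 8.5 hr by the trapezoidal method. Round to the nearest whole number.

Trapezoidal AUC_0→8.5:
  [0→1]: (0.0+458.7)/2 × 1 = 229.35
  [1→1.5]: (458.7+544.6)/2 × 0.5 = 250.825
  [1.5→3.5]: (544.6+537.5)/2 × 2 = 1082.1
  [3.5→4]: (537.5+504.0)/2 × 0.5 = 260.375
  [4→5]: (504.0+431.6)/2 × 1 = 467.8
  [5→8]: (431.6+249.1)/2 × 3 = 1021.05
  [8→8.5]: (249.1+226.3)/2 × 0.5 = 118.85
  Sum = 3430.35 µg/L·hr

AUC = 3430 µg/L·hr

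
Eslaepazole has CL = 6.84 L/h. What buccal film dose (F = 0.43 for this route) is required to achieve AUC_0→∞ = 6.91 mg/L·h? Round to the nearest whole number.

Dose = 110 mg

Dose = CL × AUC_0→∞ / F
     = 6.84 × 6.91 / 0.43 = 109.917 mg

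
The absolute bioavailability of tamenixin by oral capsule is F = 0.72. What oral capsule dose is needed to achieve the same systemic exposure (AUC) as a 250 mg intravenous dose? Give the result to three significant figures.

D_oral = 347 mg

For equal systemic exposure: F × D_ev = D_iv
D_ev = D_iv / F = 250 / 0.72 = 347.222 mg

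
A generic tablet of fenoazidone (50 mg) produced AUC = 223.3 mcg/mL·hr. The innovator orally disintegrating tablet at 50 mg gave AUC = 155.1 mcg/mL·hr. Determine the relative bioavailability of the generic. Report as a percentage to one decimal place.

F_rel = 144.0%

F_rel = (AUC_test/D_test) / (AUC_ref/D_ref)
      = (223.3/50) / (155.1/50)
      = 4.466 / 3.102 = 1.4397 = 143.97%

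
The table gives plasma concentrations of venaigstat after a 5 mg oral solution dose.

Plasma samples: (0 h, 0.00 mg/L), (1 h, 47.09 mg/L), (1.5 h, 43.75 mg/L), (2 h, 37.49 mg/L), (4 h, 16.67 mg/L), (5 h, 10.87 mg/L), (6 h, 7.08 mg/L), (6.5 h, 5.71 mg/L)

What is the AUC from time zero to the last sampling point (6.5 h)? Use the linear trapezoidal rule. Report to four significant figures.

Trapezoidal AUC_0→6.5:
  [0→1]: (0.00+47.09)/2 × 1 = 23.545
  [1→1.5]: (47.09+43.75)/2 × 0.5 = 22.71
  [1.5→2]: (43.75+37.49)/2 × 0.5 = 20.31
  [2→4]: (37.49+16.67)/2 × 2 = 54.16
  [4→5]: (16.67+10.87)/2 × 1 = 13.77
  [5→6]: (10.87+7.08)/2 × 1 = 8.975
  [6→6.5]: (7.08+5.71)/2 × 0.5 = 3.1975
  Sum = 146.6675 mg/L·h

AUC = 146.7 mg/L·h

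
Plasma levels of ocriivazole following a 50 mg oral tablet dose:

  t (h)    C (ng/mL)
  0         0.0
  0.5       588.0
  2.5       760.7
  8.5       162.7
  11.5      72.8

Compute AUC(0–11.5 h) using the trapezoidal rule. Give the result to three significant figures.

AUC = 4620 ng/mL·h

Trapezoidal AUC_0→11.5:
  [0→0.5]: (0.0+588.0)/2 × 0.5 = 147.0
  [0.5→2.5]: (588.0+760.7)/2 × 2 = 1348.7
  [2.5→8.5]: (760.7+162.7)/2 × 6 = 2770.2
  [8.5→11.5]: (162.7+72.8)/2 × 3 = 353.25
  Sum = 4619.15 ng/mL·h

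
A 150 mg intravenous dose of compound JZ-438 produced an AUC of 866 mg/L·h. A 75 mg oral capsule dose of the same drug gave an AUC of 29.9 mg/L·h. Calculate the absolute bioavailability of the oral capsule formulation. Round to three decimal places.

F = (AUC_ev / D_ev) / (AUC_iv / D_iv)
  = (29.9/75) / (866/150)
  = 0.398667 / 5.77333 = 0.0691

F = 0.069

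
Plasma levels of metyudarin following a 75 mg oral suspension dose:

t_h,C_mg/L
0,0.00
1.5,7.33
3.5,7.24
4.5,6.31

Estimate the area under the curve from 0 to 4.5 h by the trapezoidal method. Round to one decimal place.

Trapezoidal AUC_0→4.5:
  [0→1.5]: (0.00+7.33)/2 × 1.5 = 5.4975
  [1.5→3.5]: (7.33+7.24)/2 × 2 = 14.57
  [3.5→4.5]: (7.24+6.31)/2 × 1 = 6.775
  Sum = 26.8425 mg/L·h

AUC = 26.8 mg/L·h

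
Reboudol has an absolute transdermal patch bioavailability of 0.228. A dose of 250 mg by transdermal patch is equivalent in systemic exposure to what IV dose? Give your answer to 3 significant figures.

D_iv = 57.0 mg

Systemic exposure from an extravascular dose = F × D_ev, so the equivalent IV dose is F × D_ev.
D_iv = F × D_ev = 0.228 × 250 = 57 mg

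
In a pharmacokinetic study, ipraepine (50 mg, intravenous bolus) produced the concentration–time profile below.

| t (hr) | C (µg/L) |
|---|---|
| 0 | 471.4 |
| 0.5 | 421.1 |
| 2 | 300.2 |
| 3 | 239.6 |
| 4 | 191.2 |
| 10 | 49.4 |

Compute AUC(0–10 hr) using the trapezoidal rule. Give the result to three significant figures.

Trapezoidal AUC_0→10:
  [0→0.5]: (471.4+421.1)/2 × 0.5 = 223.125
  [0.5→2]: (421.1+300.2)/2 × 1.5 = 540.975
  [2→3]: (300.2+239.6)/2 × 1 = 269.9
  [3→4]: (239.6+191.2)/2 × 1 = 215.4
  [4→10]: (191.2+49.4)/2 × 6 = 721.8
  Sum = 1971.2 µg/L·hr

AUC = 1970 µg/L·hr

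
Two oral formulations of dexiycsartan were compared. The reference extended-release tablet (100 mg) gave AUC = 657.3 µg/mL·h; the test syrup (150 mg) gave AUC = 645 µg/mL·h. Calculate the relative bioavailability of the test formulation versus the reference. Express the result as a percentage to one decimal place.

F_rel = (AUC_test/D_test) / (AUC_ref/D_ref)
      = (645/150) / (657.3/100)
      = 4.3 / 6.573 = 0.6542 = 65.42%

F_rel = 65.4%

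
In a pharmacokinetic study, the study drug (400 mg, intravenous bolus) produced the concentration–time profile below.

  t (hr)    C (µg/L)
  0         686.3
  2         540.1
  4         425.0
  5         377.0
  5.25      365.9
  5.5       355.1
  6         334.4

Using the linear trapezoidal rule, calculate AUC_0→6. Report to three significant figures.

Trapezoidal AUC_0→6:
  [0→2]: (686.3+540.1)/2 × 2 = 1226.4
  [2→4]: (540.1+425.0)/2 × 2 = 965.1
  [4→5]: (425.0+377.0)/2 × 1 = 401.0
  [5→5.25]: (377.0+365.9)/2 × 0.25 = 92.8625
  [5.25→5.5]: (365.9+355.1)/2 × 0.25 = 90.125
  [5.5→6]: (355.1+334.4)/2 × 0.5 = 172.375
  Sum = 2947.8625 µg/L·hr

AUC = 2950 µg/L·hr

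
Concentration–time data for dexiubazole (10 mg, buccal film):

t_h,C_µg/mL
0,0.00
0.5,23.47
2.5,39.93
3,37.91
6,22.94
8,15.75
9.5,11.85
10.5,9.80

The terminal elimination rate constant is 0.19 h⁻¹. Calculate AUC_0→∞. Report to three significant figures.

AUC = 302 µg/mL·h

Trapezoidal AUC_0→10.5:
  [0→0.5]: (0.00+23.47)/2 × 0.5 = 5.8675
  [0.5→2.5]: (23.47+39.93)/2 × 2 = 63.4
  [2.5→3]: (39.93+37.91)/2 × 0.5 = 19.46
  [3→6]: (37.91+22.94)/2 × 3 = 91.275
  [6→8]: (22.94+15.75)/2 × 2 = 38.69
  [8→9.5]: (15.75+11.85)/2 × 1.5 = 20.7
  [9.5→10.5]: (11.85+9.80)/2 × 1 = 10.825
  Sum = 250.2175 µg/mL·h
Extrapolated tail: C_last / k_e = 9.80 / 0.19 = 51.579
AUC_0→∞ = 250.2175 + 51.579 = 301.7965 µg/mL·h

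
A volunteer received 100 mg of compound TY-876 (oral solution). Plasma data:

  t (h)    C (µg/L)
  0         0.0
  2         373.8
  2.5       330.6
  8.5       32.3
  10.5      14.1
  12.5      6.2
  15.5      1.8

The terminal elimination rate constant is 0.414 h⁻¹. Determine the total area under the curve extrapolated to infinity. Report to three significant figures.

Trapezoidal AUC_0→15.5:
  [0→2]: (0.0+373.8)/2 × 2 = 373.8
  [2→2.5]: (373.8+330.6)/2 × 0.5 = 176.1
  [2.5→8.5]: (330.6+32.3)/2 × 6 = 1088.7
  [8.5→10.5]: (32.3+14.1)/2 × 2 = 46.4
  [10.5→12.5]: (14.1+6.2)/2 × 2 = 20.3
  [12.5→15.5]: (6.2+1.8)/2 × 3 = 12.0
  Sum = 1717.3 µg/L·h
Extrapolated tail: C_last / k_e = 1.8 / 0.414 = 4.348
AUC_0→∞ = 1717.3 + 4.348 = 1721.648 µg/L·h

AUC = 1720 µg/L·h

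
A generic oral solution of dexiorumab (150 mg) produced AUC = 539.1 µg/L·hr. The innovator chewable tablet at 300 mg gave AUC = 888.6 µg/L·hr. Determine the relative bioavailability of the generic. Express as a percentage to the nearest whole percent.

F_rel = (AUC_test/D_test) / (AUC_ref/D_ref)
      = (539.1/150) / (888.6/300)
      = 3.594 / 2.962 = 1.2134 = 121.34%

F_rel = 121%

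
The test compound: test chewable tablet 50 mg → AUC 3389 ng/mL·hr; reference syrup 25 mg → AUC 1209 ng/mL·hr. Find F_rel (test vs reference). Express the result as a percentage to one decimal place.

F_rel = 140.2%

F_rel = (AUC_test/D_test) / (AUC_ref/D_ref)
      = (3389/50) / (1209/25)
      = 67.78 / 48.36 = 1.4016 = 140.16%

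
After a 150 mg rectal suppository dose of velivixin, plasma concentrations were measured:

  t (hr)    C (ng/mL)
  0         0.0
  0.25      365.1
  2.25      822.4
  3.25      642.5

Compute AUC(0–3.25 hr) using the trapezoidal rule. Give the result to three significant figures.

Trapezoidal AUC_0→3.25:
  [0→0.25]: (0.0+365.1)/2 × 0.25 = 45.6375
  [0.25→2.25]: (365.1+822.4)/2 × 2 = 1187.5
  [2.25→3.25]: (822.4+642.5)/2 × 1 = 732.45
  Sum = 1965.5875 ng/mL·hr

AUC = 1970 ng/mL·hr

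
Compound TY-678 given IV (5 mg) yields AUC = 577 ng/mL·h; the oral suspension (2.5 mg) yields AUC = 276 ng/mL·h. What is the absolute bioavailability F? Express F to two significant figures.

F = (AUC_ev / D_ev) / (AUC_iv / D_iv)
  = (276/2.5) / (577/5)
  = 110.4 / 115.4 = 0.9567

F = 0.96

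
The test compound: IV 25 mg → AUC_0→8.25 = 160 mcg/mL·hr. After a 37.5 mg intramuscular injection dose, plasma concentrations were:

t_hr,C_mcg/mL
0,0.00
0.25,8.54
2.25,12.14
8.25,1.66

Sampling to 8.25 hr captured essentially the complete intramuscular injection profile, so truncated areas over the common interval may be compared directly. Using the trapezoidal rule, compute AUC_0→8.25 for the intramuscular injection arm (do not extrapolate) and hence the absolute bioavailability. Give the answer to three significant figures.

Trapezoidal AUC_0→8.25 (intramuscular injection):
  [0→0.25]: (0.00+8.54)/2 × 0.25 = 1.0675
  [0.25→2.25]: (8.54+12.14)/2 × 2 = 20.68
  [2.25→8.25]: (12.14+1.66)/2 × 6 = 41.4
  Sum = 63.1475 mcg/mL·hr
F = (AUC_ev/D_ev)/(AUC_iv/D_iv) = (63.1475/37.5)/(160/25) = 1.68393/6.4 = 0.2631

F = 0.263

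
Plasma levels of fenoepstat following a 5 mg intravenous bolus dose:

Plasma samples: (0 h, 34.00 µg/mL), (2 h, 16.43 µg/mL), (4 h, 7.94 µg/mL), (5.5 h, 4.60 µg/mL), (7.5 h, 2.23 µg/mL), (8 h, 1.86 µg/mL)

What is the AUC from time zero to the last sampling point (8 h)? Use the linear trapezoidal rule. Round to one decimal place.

Trapezoidal AUC_0→8:
  [0→2]: (34.00+16.43)/2 × 2 = 50.43
  [2→4]: (16.43+7.94)/2 × 2 = 24.37
  [4→5.5]: (7.94+4.60)/2 × 1.5 = 9.405
  [5.5→7.5]: (4.60+2.23)/2 × 2 = 6.83
  [7.5→8]: (2.23+1.86)/2 × 0.5 = 1.0225
  Sum = 92.0575 µg/mL·h

AUC = 92.1 µg/mL·h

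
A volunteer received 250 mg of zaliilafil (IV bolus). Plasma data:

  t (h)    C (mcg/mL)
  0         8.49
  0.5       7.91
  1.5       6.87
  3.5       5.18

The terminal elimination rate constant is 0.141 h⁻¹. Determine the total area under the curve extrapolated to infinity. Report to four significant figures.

AUC = 60.28 mcg/mL·h

Trapezoidal AUC_0→3.5:
  [0→0.5]: (8.49+7.91)/2 × 0.5 = 4.1
  [0.5→1.5]: (7.91+6.87)/2 × 1 = 7.39
  [1.5→3.5]: (6.87+5.18)/2 × 2 = 12.05
  Sum = 23.54 mcg/mL·h
Extrapolated tail: C_last / k_e = 5.18 / 0.141 = 36.738
AUC_0→∞ = 23.54 + 36.738 = 60.278 mcg/mL·h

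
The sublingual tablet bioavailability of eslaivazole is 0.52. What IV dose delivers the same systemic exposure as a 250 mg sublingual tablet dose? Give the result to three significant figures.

D_iv = 130 mg

Systemic exposure from an extravascular dose = F × D_ev, so the equivalent IV dose is F × D_ev.
D_iv = F × D_ev = 0.52 × 250 = 130 mg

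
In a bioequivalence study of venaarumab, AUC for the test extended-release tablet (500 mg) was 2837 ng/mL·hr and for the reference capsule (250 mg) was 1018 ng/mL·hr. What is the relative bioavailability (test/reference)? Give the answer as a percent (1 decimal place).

F_rel = (AUC_test/D_test) / (AUC_ref/D_ref)
      = (2837/500) / (1018/250)
      = 5.674 / 4.072 = 1.3934 = 139.34%

F_rel = 139.3%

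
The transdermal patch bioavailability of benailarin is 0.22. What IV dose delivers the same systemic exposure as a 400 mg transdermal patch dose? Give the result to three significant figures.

D_iv = 88.0 mg

Systemic exposure from an extravascular dose = F × D_ev, so the equivalent IV dose is F × D_ev.
D_iv = F × D_ev = 0.22 × 400 = 88 mg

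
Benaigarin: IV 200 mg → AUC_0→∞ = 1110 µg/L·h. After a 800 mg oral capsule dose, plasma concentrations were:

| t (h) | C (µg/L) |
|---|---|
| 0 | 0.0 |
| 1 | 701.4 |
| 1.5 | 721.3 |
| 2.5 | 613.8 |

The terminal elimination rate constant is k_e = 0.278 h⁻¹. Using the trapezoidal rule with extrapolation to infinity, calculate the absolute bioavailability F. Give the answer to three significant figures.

Trapezoidal AUC_0→2.5 (oral capsule):
  [0→1]: (0.0+701.4)/2 × 1 = 350.7
  [1→1.5]: (701.4+721.3)/2 × 0.5 = 355.675
  [1.5→2.5]: (721.3+613.8)/2 × 1 = 667.55
  Sum = 1373.925 µg/L·h
Tail: C_last/k_e = 613.8/0.278 = 2207.914
AUC_0→∞ (oral capsule) = 1373.925 + 2207.914 = 3581.839 µg/L·h
F = (AUC_ev/D_ev)/(AUC_iv/D_iv) = (3581.839/800)/(1110/200) = 4.4773/5.55 = 0.8067

F = 0.807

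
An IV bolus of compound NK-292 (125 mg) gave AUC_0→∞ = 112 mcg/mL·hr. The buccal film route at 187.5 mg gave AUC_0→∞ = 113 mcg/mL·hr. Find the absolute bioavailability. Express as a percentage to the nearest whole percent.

F = 67%

F = (AUC_ev / D_ev) / (AUC_iv / D_iv)
  = (113/187.5) / (112/125)
  = 0.602667 / 0.896 = 0.6726
  = 67.26%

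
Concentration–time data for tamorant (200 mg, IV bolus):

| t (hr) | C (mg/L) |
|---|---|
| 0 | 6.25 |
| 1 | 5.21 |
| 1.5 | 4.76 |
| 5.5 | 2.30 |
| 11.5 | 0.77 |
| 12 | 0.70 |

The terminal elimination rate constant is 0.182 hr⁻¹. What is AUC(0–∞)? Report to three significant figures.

AUC = 35.8 mg/L·hr

Trapezoidal AUC_0→12:
  [0→1]: (6.25+5.21)/2 × 1 = 5.73
  [1→1.5]: (5.21+4.76)/2 × 0.5 = 2.4925
  [1.5→5.5]: (4.76+2.30)/2 × 4 = 14.12
  [5.5→11.5]: (2.30+0.77)/2 × 6 = 9.21
  [11.5→12]: (0.77+0.70)/2 × 0.5 = 0.3675
  Sum = 31.92 mg/L·hr
Extrapolated tail: C_last / k_e = 0.70 / 0.182 = 3.846
AUC_0→∞ = 31.92 + 3.846 = 35.766 mg/L·hr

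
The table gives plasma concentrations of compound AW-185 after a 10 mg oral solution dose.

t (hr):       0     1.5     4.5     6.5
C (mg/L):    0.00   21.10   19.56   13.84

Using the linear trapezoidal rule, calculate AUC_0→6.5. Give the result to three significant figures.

AUC = 110 mg/L·hr

Trapezoidal AUC_0→6.5:
  [0→1.5]: (0.00+21.10)/2 × 1.5 = 15.825
  [1.5→4.5]: (21.10+19.56)/2 × 3 = 60.99
  [4.5→6.5]: (19.56+13.84)/2 × 2 = 33.4
  Sum = 110.215 mg/L·hr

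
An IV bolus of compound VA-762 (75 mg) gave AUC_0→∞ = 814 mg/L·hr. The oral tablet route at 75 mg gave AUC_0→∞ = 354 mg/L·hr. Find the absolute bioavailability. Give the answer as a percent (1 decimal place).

F = 43.5%

F = (AUC_ev / D_ev) / (AUC_iv / D_iv)
  = (354/75) / (814/75)
  = 4.72 / 10.8533 = 0.4349
  = 43.49%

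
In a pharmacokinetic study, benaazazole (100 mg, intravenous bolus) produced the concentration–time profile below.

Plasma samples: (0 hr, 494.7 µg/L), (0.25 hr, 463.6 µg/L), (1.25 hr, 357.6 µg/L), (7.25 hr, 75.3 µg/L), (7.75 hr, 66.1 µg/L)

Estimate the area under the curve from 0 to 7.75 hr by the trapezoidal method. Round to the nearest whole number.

Trapezoidal AUC_0→7.75:
  [0→0.25]: (494.7+463.6)/2 × 0.25 = 119.7875
  [0.25→1.25]: (463.6+357.6)/2 × 1 = 410.6
  [1.25→7.25]: (357.6+75.3)/2 × 6 = 1298.7
  [7.25→7.75]: (75.3+66.1)/2 × 0.5 = 35.35
  Sum = 1864.4375 µg/L·hr

AUC = 1864 µg/L·hr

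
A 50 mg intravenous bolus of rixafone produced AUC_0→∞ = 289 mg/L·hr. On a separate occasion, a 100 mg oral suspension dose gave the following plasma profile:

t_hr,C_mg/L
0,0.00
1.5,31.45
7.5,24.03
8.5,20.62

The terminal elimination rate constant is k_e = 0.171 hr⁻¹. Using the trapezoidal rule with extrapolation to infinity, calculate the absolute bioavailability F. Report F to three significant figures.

F = 0.576

Trapezoidal AUC_0→8.5 (oral suspension):
  [0→1.5]: (0.00+31.45)/2 × 1.5 = 23.5875
  [1.5→7.5]: (31.45+24.03)/2 × 6 = 166.44
  [7.5→8.5]: (24.03+20.62)/2 × 1 = 22.325
  Sum = 212.3525 mg/L·hr
Tail: C_last/k_e = 20.62/0.171 = 120.585
AUC_0→∞ (oral suspension) = 212.3525 + 120.585 = 332.9375 mg/L·hr
F = (AUC_ev/D_ev)/(AUC_iv/D_iv) = (332.9375/100)/(289/50) = 3.329375/5.78 = 0.5760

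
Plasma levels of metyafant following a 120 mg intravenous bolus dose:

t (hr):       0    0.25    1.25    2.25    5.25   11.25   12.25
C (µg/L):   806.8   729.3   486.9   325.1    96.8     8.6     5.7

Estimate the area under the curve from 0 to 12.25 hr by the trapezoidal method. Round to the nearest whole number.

AUC = 2162 µg/L·hr

Trapezoidal AUC_0→12.25:
  [0→0.25]: (806.8+729.3)/2 × 0.25 = 192.0125
  [0.25→1.25]: (729.3+486.9)/2 × 1 = 608.1
  [1.25→2.25]: (486.9+325.1)/2 × 1 = 406.0
  [2.25→5.25]: (325.1+96.8)/2 × 3 = 632.85
  [5.25→11.25]: (96.8+8.6)/2 × 6 = 316.2
  [11.25→12.25]: (8.6+5.7)/2 × 1 = 7.15
  Sum = 2162.3125 µg/L·hr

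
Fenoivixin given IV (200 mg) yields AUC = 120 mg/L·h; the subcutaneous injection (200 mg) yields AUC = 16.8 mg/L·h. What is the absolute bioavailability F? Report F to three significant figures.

F = 0.140

F = (AUC_ev / D_ev) / (AUC_iv / D_iv)
  = (16.8/200) / (120/200)
  = 0.084 / 0.6 = 0.1400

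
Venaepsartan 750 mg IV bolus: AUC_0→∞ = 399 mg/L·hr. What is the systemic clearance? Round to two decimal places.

CL = Dose_iv / AUC_0→∞
   = 750 / 399 = 1.8797 L/hr

CL = 1.88 L/hr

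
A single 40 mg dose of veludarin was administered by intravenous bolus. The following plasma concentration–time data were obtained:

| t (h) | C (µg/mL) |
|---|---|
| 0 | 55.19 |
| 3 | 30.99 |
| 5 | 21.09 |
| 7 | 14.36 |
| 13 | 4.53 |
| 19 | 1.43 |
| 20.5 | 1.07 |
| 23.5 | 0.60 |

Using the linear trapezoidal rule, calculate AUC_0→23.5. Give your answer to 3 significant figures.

AUC = 296 µg/mL·h

Trapezoidal AUC_0→23.5:
  [0→3]: (55.19+30.99)/2 × 3 = 129.27
  [3→5]: (30.99+21.09)/2 × 2 = 52.08
  [5→7]: (21.09+14.36)/2 × 2 = 35.45
  [7→13]: (14.36+4.53)/2 × 6 = 56.67
  [13→19]: (4.53+1.43)/2 × 6 = 17.88
  [19→20.5]: (1.43+1.07)/2 × 1.5 = 1.875
  [20.5→23.5]: (1.07+0.60)/2 × 3 = 2.505
  Sum = 295.73 µg/mL·h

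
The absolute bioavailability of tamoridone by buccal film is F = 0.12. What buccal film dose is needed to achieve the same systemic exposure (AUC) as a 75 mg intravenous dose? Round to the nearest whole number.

D_buccal = 625 mg

For equal systemic exposure: F × D_ev = D_iv
D_ev = D_iv / F = 75 / 0.12 = 625 mg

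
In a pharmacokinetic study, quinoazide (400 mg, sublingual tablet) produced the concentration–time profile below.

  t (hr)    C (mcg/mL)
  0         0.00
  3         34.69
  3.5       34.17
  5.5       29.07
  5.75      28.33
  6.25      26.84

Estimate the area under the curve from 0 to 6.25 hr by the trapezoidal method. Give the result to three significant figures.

AUC = 153 mcg/mL·hr

Trapezoidal AUC_0→6.25:
  [0→3]: (0.00+34.69)/2 × 3 = 52.035
  [3→3.5]: (34.69+34.17)/2 × 0.5 = 17.215
  [3.5→5.5]: (34.17+29.07)/2 × 2 = 63.24
  [5.5→5.75]: (29.07+28.33)/2 × 0.25 = 7.175
  [5.75→6.25]: (28.33+26.84)/2 × 0.5 = 13.7925
  Sum = 153.4575 mcg/mL·hr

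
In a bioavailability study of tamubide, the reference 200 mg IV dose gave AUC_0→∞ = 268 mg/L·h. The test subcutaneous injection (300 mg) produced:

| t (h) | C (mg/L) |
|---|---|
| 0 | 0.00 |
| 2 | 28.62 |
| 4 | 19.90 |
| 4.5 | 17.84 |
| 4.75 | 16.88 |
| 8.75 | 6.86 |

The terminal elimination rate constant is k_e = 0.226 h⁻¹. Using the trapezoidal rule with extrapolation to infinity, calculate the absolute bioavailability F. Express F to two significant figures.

Trapezoidal AUC_0→8.75 (subcutaneous injection):
  [0→2]: (0.00+28.62)/2 × 2 = 28.62
  [2→4]: (28.62+19.90)/2 × 2 = 48.52
  [4→4.5]: (19.90+17.84)/2 × 0.5 = 9.435
  [4.5→4.75]: (17.84+16.88)/2 × 0.25 = 4.34
  [4.75→8.75]: (16.88+6.86)/2 × 4 = 47.48
  Sum = 138.395 mg/L·h
Tail: C_last/k_e = 6.86/0.226 = 30.354
AUC_0→∞ (subcutaneous injection) = 138.395 + 30.354 = 168.749 mg/L·h
F = (AUC_ev/D_ev)/(AUC_iv/D_iv) = (168.749/300)/(268/200) = 0.562497/1.34 = 0.4198

F = 0.42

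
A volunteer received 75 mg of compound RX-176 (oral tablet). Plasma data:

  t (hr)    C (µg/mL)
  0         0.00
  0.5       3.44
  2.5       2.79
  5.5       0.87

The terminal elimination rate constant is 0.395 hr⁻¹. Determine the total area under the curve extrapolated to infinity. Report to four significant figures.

AUC = 14.78 µg/mL·hr

Trapezoidal AUC_0→5.5:
  [0→0.5]: (0.00+3.44)/2 × 0.5 = 0.86
  [0.5→2.5]: (3.44+2.79)/2 × 2 = 6.23
  [2.5→5.5]: (2.79+0.87)/2 × 3 = 5.49
  Sum = 12.58 µg/mL·hr
Extrapolated tail: C_last / k_e = 0.87 / 0.395 = 2.203
AUC_0→∞ = 12.58 + 2.203 = 14.783 µg/mL·hr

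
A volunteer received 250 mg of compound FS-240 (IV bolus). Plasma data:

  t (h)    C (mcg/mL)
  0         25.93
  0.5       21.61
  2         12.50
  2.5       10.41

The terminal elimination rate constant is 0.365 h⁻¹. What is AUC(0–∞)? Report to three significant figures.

Trapezoidal AUC_0→2.5:
  [0→0.5]: (25.93+21.61)/2 × 0.5 = 11.885
  [0.5→2]: (21.61+12.50)/2 × 1.5 = 25.5825
  [2→2.5]: (12.50+10.41)/2 × 0.5 = 5.7275
  Sum = 43.195 mcg/mL·h
Extrapolated tail: C_last / k_e = 10.41 / 0.365 = 28.521
AUC_0→∞ = 43.195 + 28.521 = 71.716 mcg/mL·h

AUC = 71.7 mcg/mL·h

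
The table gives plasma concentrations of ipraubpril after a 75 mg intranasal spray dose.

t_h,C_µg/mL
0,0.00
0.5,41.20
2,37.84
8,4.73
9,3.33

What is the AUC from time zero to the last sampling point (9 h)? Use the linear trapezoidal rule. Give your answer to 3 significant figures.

Trapezoidal AUC_0→9:
  [0→0.5]: (0.00+41.20)/2 × 0.5 = 10.3
  [0.5→2]: (41.20+37.84)/2 × 1.5 = 59.28
  [2→8]: (37.84+4.73)/2 × 6 = 127.71
  [8→9]: (4.73+3.33)/2 × 1 = 4.03
  Sum = 201.32 µg/mL·h

AUC = 201 µg/mL·h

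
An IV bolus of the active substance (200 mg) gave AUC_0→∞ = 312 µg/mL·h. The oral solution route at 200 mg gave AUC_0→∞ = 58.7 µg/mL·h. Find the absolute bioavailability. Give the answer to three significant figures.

F = (AUC_ev / D_ev) / (AUC_iv / D_iv)
  = (58.7/200) / (312/200)
  = 0.2935 / 1.56 = 0.1881

F = 0.188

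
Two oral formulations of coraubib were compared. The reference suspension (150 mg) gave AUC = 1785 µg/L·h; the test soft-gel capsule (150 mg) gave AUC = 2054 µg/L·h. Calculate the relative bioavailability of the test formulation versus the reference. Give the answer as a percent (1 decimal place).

F_rel = 115.1%

F_rel = (AUC_test/D_test) / (AUC_ref/D_ref)
      = (2054/150) / (1785/150)
      = 13.6933 / 11.9 = 1.1507 = 115.07%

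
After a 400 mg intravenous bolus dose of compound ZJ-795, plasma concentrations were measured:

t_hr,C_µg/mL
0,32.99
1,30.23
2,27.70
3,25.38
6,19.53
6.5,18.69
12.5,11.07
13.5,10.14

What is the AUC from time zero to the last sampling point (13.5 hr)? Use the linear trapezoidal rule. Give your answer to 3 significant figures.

Trapezoidal AUC_0→13.5:
  [0→1]: (32.99+30.23)/2 × 1 = 31.61
  [1→2]: (30.23+27.70)/2 × 1 = 28.965
  [2→3]: (27.70+25.38)/2 × 1 = 26.54
  [3→6]: (25.38+19.53)/2 × 3 = 67.365
  [6→6.5]: (19.53+18.69)/2 × 0.5 = 9.555
  [6.5→12.5]: (18.69+11.07)/2 × 6 = 89.28
  [12.5→13.5]: (11.07+10.14)/2 × 1 = 10.605
  Sum = 263.92 µg/mL·hr

AUC = 264 µg/mL·hr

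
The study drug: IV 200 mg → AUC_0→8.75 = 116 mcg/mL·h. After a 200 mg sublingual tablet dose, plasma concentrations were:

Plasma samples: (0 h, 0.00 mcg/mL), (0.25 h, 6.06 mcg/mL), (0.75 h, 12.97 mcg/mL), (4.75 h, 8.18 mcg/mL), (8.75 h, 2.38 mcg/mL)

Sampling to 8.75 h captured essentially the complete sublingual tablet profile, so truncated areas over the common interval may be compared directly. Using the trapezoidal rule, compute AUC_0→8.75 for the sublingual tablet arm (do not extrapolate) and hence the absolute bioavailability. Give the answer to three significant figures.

Trapezoidal AUC_0→8.75 (sublingual tablet):
  [0→0.25]: (0.00+6.06)/2 × 0.25 = 0.7575
  [0.25→0.75]: (6.06+12.97)/2 × 0.5 = 4.7575
  [0.75→4.75]: (12.97+8.18)/2 × 4 = 42.3
  [4.75→8.75]: (8.18+2.38)/2 × 4 = 21.12
  Sum = 68.935 mcg/mL·h
F = (AUC_ev/D_ev)/(AUC_iv/D_iv) = (68.935/200)/(116/200) = 0.344675/0.58 = 0.5943

F = 0.594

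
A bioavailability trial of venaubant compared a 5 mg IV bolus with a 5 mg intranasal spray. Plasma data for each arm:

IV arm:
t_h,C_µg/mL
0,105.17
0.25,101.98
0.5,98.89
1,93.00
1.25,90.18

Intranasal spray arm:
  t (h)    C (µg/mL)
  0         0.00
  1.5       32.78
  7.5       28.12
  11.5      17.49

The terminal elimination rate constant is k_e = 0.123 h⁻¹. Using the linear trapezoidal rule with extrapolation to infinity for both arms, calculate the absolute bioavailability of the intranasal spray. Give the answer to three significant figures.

F = 0.515

Trapezoidal AUC_0→1.25 (IV):
  [0→0.25]: (105.17+101.98)/2 × 0.25 = 25.89375
  [0.25→0.5]: (101.98+98.89)/2 × 0.25 = 25.10875
  [0.5→1]: (98.89+93.00)/2 × 0.5 = 47.9725
  [1→1.25]: (93.00+90.18)/2 × 0.25 = 22.8975
  Sum = 121.8725 µg/mL·h
IV tail: 90.18/0.123 = 733.171; AUC_iv,0→∞ = 121.8725 + 733.171 = 855.0435 µg/mL·h
Trapezoidal AUC_0→11.5 (intranasal spray):
  [0→1.5]: (0.00+32.78)/2 × 1.5 = 24.585
  [1.5→7.5]: (32.78+28.12)/2 × 6 = 182.7
  [7.5→11.5]: (28.12+17.49)/2 × 4 = 91.22
  Sum = 298.505 µg/mL·h
intranasal spray tail: 17.49/0.123 = 142.195; AUC_ev,0→∞ = 298.505 + 142.195 = 440.7 µg/mL·h
F = (AUC_ev/D_ev)/(AUC_iv/D_iv) = (440.7/5)/(855.0435/5) = 88.14/171.0087 = 0.5154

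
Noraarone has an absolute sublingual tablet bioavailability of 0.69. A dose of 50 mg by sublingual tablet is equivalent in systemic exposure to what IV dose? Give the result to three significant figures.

Systemic exposure from an extravascular dose = F × D_ev, so the equivalent IV dose is F × D_ev.
D_iv = F × D_ev = 0.69 × 50 = 34.5 mg

D_iv = 34.5 mg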